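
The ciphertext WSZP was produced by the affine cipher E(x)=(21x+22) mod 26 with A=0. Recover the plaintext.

AGPR

The inverse of 21 mod 26 is 5, since 21·5=105≡1. Apply D(y)=5·(y−22) mod 26:
W(22): 5·(22−22)=0 → A
S(18): 5·(18−22)=-20≡6 → G
Z(25): 5·(25−22)=15 → P
P(15): 5·(15−22)=-35≡17 → R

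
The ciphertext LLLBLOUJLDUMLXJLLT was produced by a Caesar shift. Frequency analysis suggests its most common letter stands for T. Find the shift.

The most frequent ciphertext letter is L (appears 8 times).
L is position 11; T is position 19.
Shift = -8≡18.

18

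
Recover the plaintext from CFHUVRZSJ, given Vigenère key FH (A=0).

XYCNQKULE

Repeat the key across the ciphertext: FHFHFHFHF
C(2)−F(5): -3≡23 → X
F(5)−H(7): -2≡24 → Y
H(7)−F(5): 2 → C
U(20)−H(7): 13 → N
V(21)−F(5): 16 → Q
R(17)−H(7): 10 → K
Z(25)−F(5): 20 → U
S(18)−H(7): 11 → L
J(9)−F(5): 4 → E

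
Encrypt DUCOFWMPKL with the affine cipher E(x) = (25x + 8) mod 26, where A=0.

D(3): 25·3+8=83≡5 → F
U(20): 25·20+8=508≡14 → O
C(2): 25·2+8=58≡6 → G
O(14): 25·14+8=358≡20 → U
F(5): 25·5+8=133≡3 → D
W(22): 25·22+8=558≡12 → M
M(12): 25·12+8=308≡22 → W
P(15): 25·15+8=383≡19 → T
K(10): 25·10+8=258≡24 → Y
L(11): 25·11+8=283≡23 → X

FOGUDMWTYX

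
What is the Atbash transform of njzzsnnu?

n(13) → m(12)
j(9) → q(16)
z(25) → a(0)
z(25) → a(0)
s(18) → h(7)
n(13) → m(12)
n(13) → m(12)
u(20) → f(5)

mqaahmmf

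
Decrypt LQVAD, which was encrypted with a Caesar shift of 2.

L(11): 11−2=9 → J
Q(16): 16−2=14 → O
V(21): 21−2=19 → T
A(0): 0−2=-2≡24 → Y
D(3): 3−2=1 → B

JOTYB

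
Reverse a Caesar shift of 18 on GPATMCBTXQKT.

OXIBUKJBFYSB

G(6): 6−18=-12≡14 → O
P(15): 15−18=-3≡23 → X
A(0): 0−18=-18≡8 → I
T(19): 19−18=1 → B
M(12): 12−18=-6≡20 → U
C(2): 2−18=-16≡10 → K
B(1): 1−18=-17≡9 → J
T(19): 19−18=1 → B
X(23): 23−18=5 → F
Q(16): 16−18=-2≡24 → Y
K(10): 10−18=-8≡18 → S
T(19): 19−18=1 → B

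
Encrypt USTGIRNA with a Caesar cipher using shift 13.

U(20): 20+13=33≡7 → H
S(18): 18+13=31≡5 → F
T(19): 19+13=32≡6 → G
G(6): 6+13=19 → T
I(8): 8+13=21 → V
R(17): 17+13=30≡4 → E
N(13): 13+13=26≡0 → A
A(0): 0+13=13 → N

HFGTVEAN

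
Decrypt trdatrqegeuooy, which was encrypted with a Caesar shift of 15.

t(19): 19−15=4 → e
r(17): 17−15=2 → c
d(3): 3−15=-12≡14 → o
a(0): 0−15=-15≡11 → l
t(19): 19−15=4 → e
r(17): 17−15=2 → c
q(16): 16−15=1 → b
e(4): 4−15=-11≡15 → p
g(6): 6−15=-9≡17 → r
e(4): 4−15=-11≡15 → p
u(20): 20−15=5 → f
o(14): 14−15=-1≡25 → z
o(14): 14−15=-1≡25 → z
y(24): 24−15=9 → j

ecolecbprpfzzj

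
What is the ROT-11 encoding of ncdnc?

ynoyn

n(13): 13+11=24 → y
c(2): 2+11=13 → n
d(3): 3+11=14 → o
n(13): 13+11=24 → y
c(2): 2+11=13 → n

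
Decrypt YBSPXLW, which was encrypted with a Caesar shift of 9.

PSJGOCN

Y(24): 24−9=15 → P
B(1): 1−9=-8≡18 → S
S(18): 18−9=9 → J
P(15): 15−9=6 → G
X(23): 23−9=14 → O
L(11): 11−9=2 → C
W(22): 22−9=13 → N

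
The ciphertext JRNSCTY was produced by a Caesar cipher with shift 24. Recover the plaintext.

J(9): 9−24=-15≡11 → L
R(17): 17−24=-7≡19 → T
N(13): 13−24=-11≡15 → P
S(18): 18−24=-6≡20 → U
C(2): 2−24=-22≡4 → E
T(19): 19−24=-5≡21 → V
Y(24): 24−24=0 → A

LTPUEVA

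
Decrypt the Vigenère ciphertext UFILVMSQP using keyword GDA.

OCIFSMMNP

Repeat the key across the ciphertext: GDAGDAGDA
U(20)−G(6): 14 → O
F(5)−D(3): 2 → C
I(8)−A(0): 8 → I
L(11)−G(6): 5 → F
V(21)−D(3): 18 → S
M(12)−A(0): 12 → M
S(18)−G(6): 12 → M
Q(16)−D(3): 13 → N
P(15)−A(0): 15 → P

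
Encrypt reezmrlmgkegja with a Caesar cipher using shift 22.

r(17): 17+22=39≡13 → n
e(4): 4+22=26≡0 → a
e(4): 4+22=26≡0 → a
z(25): 25+22=47≡21 → v
m(12): 12+22=34≡8 → i
r(17): 17+22=39≡13 → n
l(11): 11+22=33≡7 → h
m(12): 12+22=34≡8 → i
g(6): 6+22=28≡2 → c
k(10): 10+22=32≡6 → g
e(4): 4+22=26≡0 → a
g(6): 6+22=28≡2 → c
j(9): 9+22=31≡5 → f
a(0): 0+22=22 → w

naavinhicgacfw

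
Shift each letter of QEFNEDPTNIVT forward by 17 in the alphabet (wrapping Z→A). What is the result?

HVWEVUGKEZMK

Q(16): 16+17=33≡7 → H
E(4): 4+17=21 → V
F(5): 5+17=22 → W
N(13): 13+17=30≡4 → E
E(4): 4+17=21 → V
D(3): 3+17=20 → U
P(15): 15+17=32≡6 → G
T(19): 19+17=36≡10 → K
N(13): 13+17=30≡4 → E
I(8): 8+17=25 → Z
V(21): 21+17=38≡12 → M
T(19): 19+17=36≡10 → K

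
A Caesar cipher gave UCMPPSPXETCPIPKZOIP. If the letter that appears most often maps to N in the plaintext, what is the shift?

2

The most frequent ciphertext letter is P (appears 6 times).
P is position 15; N is position 13.
Shift = 2.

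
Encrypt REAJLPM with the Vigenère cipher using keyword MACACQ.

DECJNFY

Repeat the key across the message: MACACQM
R(17)+M(12): 29≡3 → D
E(4)+A(0): 4 → E
A(0)+C(2): 2 → C
J(9)+A(0): 9 → J
L(11)+C(2): 13 → N
P(15)+Q(16): 31≡5 → F
M(12)+M(12): 24 → Y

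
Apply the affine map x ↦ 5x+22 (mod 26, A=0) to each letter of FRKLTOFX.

F(5): 5·5+22=47≡21 → V
R(17): 5·17+22=107≡3 → D
K(10): 5·10+22=72≡20 → U
L(11): 5·11+22=77≡25 → Z
T(19): 5·19+22=117≡13 → N
O(14): 5·14+22=92≡14 → O
F(5): 5·5+22=47≡21 → V
X(23): 5·23+22=137≡7 → H

VDUZNOVH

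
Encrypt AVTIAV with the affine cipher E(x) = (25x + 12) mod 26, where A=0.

MRTEMR

A(0): 25·0+12=12 → M
V(21): 25·21+12=537≡17 → R
T(19): 25·19+12=487≡19 → T
I(8): 25·8+12=212≡4 → E
A(0): 25·0+12=12 → M
V(21): 25·21+12=537≡17 → R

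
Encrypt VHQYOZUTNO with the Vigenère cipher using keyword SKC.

NRSQYBMDPG

Repeat the key across the message: SKCSKCSKCS
V(21)+S(18): 39≡13 → N
H(7)+K(10): 17 → R
Q(16)+C(2): 18 → S
Y(24)+S(18): 42≡16 → Q
O(14)+K(10): 24 → Y
Z(25)+C(2): 27≡1 → B
U(20)+S(18): 38≡12 → M
T(19)+K(10): 29≡3 → D
N(13)+C(2): 15 → P
O(14)+S(18): 32≡6 → G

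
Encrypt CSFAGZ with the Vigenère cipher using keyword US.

WKZSAR

Repeat the key across the message: USUSUS
C(2)+U(20): 22 → W
S(18)+S(18): 36≡10 → K
F(5)+U(20): 25 → Z
A(0)+S(18): 18 → S
G(6)+U(20): 26≡0 → A
Z(25)+S(18): 43≡17 → R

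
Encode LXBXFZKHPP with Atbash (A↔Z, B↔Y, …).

L(11) → O(14)
X(23) → C(2)
B(1) → Y(24)
X(23) → C(2)
F(5) → U(20)
Z(25) → A(0)
K(10) → P(15)
H(7) → S(18)
P(15) → K(10)
P(15) → K(10)

OCYCUAPSKK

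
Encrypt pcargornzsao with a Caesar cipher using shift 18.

husjygjfrksg

p(15): 15+18=33≡7 → h
c(2): 2+18=20 → u
a(0): 0+18=18 → s
r(17): 17+18=35≡9 → j
g(6): 6+18=24 → y
o(14): 14+18=32≡6 → g
r(17): 17+18=35≡9 → j
n(13): 13+18=31≡5 → f
z(25): 25+18=43≡17 → r
s(18): 18+18=36≡10 → k
a(0): 0+18=18 → s
o(14): 14+18=32≡6 → g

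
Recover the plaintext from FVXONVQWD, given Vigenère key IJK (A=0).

XMNGELINT

Repeat the key across the ciphertext: IJKIJKIJK
F(5)−I(8): -3≡23 → X
V(21)−J(9): 12 → M
X(23)−K(10): 13 → N
O(14)−I(8): 6 → G
N(13)−J(9): 4 → E
V(21)−K(10): 11 → L
Q(16)−I(8): 8 → I
W(22)−J(9): 13 → N
D(3)−K(10): -7≡19 → T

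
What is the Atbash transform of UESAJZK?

FVHZQAP

U(20) → F(5)
E(4) → V(21)
S(18) → H(7)
A(0) → Z(25)
J(9) → Q(16)
Z(25) → A(0)
K(10) → P(15)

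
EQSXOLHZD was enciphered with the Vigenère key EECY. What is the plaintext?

Repeat the key across the ciphertext: EECYEECYE
E(4)−E(4): 0 → A
Q(16)−E(4): 12 → M
S(18)−C(2): 16 → Q
X(23)−Y(24): -1≡25 → Z
O(14)−E(4): 10 → K
L(11)−E(4): 7 → H
H(7)−C(2): 5 → F
Z(25)−Y(24): 1 → B
D(3)−E(4): -1≡25 → Z

AMQZKHFBZ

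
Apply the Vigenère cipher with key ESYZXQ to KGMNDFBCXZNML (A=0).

Repeat the key across the message: ESYZXQESYZXQE
K(10)+E(4): 14 → O
G(6)+S(18): 24 → Y
M(12)+Y(24): 36≡10 → K
N(13)+Z(25): 38≡12 → M
D(3)+X(23): 26≡0 → A
F(5)+Q(16): 21 → V
B(1)+E(4): 5 → F
C(2)+S(18): 20 → U
X(23)+Y(24): 47≡21 → V
Z(25)+Z(25): 50≡24 → Y
N(13)+X(23): 36≡10 → K
M(12)+Q(16): 28≡2 → C
L(11)+E(4): 15 → P

OYKMAVFUVYKCP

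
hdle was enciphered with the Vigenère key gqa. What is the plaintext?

bnly

Repeat the key across the ciphertext: gqag
h(7)−g(6): 1 → b
d(3)−q(16): -13≡13 → n
l(11)−a(0): 11 → l
e(4)−g(6): -2≡24 → y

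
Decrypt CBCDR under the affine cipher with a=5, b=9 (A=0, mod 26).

JOJEM

The inverse of 5 mod 26 is 21, since 5·21=105≡1. Apply D(y)=21·(y−9) mod 26:
C(2): 21·(2−9)=-147≡9 → J
B(1): 21·(1−9)=-168≡14 → O
C(2): 21·(2−9)=-147≡9 → J
D(3): 21·(3−9)=-126≡4 → E
R(17): 21·(17−9)=168≡12 → M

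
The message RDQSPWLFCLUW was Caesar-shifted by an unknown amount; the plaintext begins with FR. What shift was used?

12

From the crib: R(17)−F(5)=12, so the shift is 12.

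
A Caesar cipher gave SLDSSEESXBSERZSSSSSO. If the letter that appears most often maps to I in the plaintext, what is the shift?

The most frequent ciphertext letter is S (appears 10 times).
S is position 18; I is position 8.
Shift = 10.

10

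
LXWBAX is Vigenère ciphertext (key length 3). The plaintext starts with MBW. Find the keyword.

ZWA

Subtract each crib letter from the matching ciphertext letter (mod 26):
L(11)−M(12)=-1≡25 → Z
X(23)−B(1)=22 → W
W(22)−W(22)=0 → A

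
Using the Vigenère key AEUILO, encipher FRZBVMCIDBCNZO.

Repeat the key across the message: AEUILOAEUILOAE
F(5)+A(0): 5 → F
R(17)+E(4): 21 → V
Z(25)+U(20): 45≡19 → T
B(1)+I(8): 9 → J
V(21)+L(11): 32≡6 → G
M(12)+O(14): 26≡0 → A
C(2)+A(0): 2 → C
I(8)+E(4): 12 → M
D(3)+U(20): 23 → X
B(1)+I(8): 9 → J
C(2)+L(11): 13 → N
N(13)+O(14): 27≡1 → B
Z(25)+A(0): 25 → Z
O(14)+E(4): 18 → S

FVTJGACMXJNBZS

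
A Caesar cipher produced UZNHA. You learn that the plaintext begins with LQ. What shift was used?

From the crib: U(20)−L(11)=9, so the shift is 9.

9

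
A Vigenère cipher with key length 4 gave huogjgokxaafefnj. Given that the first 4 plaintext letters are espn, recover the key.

dczt

Subtract each crib letter from the matching ciphertext letter (mod 26):
h(7)−e(4)=3 → d
u(20)−s(18)=2 → c
o(14)−p(15)=-1≡25 → z
g(6)−n(13)=-7≡19 → t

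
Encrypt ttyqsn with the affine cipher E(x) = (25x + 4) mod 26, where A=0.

t(19): 25·19+4=479≡11 → l
t(19): 25·19+4=479≡11 → l
y(24): 25·24+4=604≡6 → g
q(16): 25·16+4=404≡14 → o
s(18): 25·18+4=454≡12 → m
n(13): 25·13+4=329≡17 → r

llgomr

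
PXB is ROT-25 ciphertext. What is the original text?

P(15): 15−25=-10≡16 → Q
X(23): 23−25=-2≡24 → Y
B(1): 1−25=-24≡2 → C

QYC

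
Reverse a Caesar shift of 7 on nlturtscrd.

gemnkmlvkw

n(13): 13−7=6 → g
l(11): 11−7=4 → e
t(19): 19−7=12 → m
u(20): 20−7=13 → n
r(17): 17−7=10 → k
t(19): 19−7=12 → m
s(18): 18−7=11 → l
c(2): 2−7=-5≡21 → v
r(17): 17−7=10 → k
d(3): 3−7=-4≡22 → w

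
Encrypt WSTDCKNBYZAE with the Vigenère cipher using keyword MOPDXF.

IGIGZPZPNCXJ

Repeat the key across the message: MOPDXFMOPDXF
W(22)+M(12): 34≡8 → I
S(18)+O(14): 32≡6 → G
T(19)+P(15): 34≡8 → I
D(3)+D(3): 6 → G
C(2)+X(23): 25 → Z
K(10)+F(5): 15 → P
N(13)+M(12): 25 → Z
B(1)+O(14): 15 → P
Y(24)+P(15): 39≡13 → N
Z(25)+D(3): 28≡2 → C
A(0)+X(23): 23 → X
E(4)+F(5): 9 → J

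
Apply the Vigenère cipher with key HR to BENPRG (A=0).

IVUGYX

Repeat the key across the message: HRHRHR
B(1)+H(7): 8 → I
E(4)+R(17): 21 → V
N(13)+H(7): 20 → U
P(15)+R(17): 32≡6 → G
R(17)+H(7): 24 → Y
G(6)+R(17): 23 → X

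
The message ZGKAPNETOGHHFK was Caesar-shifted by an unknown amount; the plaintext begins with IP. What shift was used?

17

From the crib: Z(25)−I(8)=17, so the shift is 17.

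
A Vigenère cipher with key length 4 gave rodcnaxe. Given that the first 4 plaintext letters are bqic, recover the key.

Subtract each crib letter from the matching ciphertext letter (mod 26):
r(17)−b(1)=16 → q
o(14)−q(16)=-2≡24 → y
d(3)−i(8)=-5≡21 → v
c(2)−c(2)=0 → a

qyva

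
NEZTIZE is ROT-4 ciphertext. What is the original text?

JAVPEVA

N(13): 13−4=9 → J
E(4): 4−4=0 → A
Z(25): 25−4=21 → V
T(19): 19−4=15 → P
I(8): 8−4=4 → E
Z(25): 25−4=21 → V
E(4): 4−4=0 → A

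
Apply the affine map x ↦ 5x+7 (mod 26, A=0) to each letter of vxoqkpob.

v(21): 5·21+7=112≡8 → i
x(23): 5·23+7=122≡18 → s
o(14): 5·14+7=77≡25 → z
q(16): 5·16+7=87≡9 → j
k(10): 5·10+7=57≡5 → f
p(15): 5·15+7=82≡4 → e
o(14): 5·14+7=77≡25 → z
b(1): 5·1+7=12 → m

iszjfezm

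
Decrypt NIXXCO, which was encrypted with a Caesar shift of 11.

N(13): 13−11=2 → C
I(8): 8−11=-3≡23 → X
X(23): 23−11=12 → M
X(23): 23−11=12 → M
C(2): 2−11=-9≡17 → R
O(14): 14−11=3 → D

CXMMRD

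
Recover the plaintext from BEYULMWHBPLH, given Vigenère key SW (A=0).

Repeat the key across the ciphertext: SWSWSWSWSWSW
B(1)−S(18): -17≡9 → J
E(4)−W(22): -18≡8 → I
Y(24)−S(18): 6 → G
U(20)−W(22): -2≡24 → Y
L(11)−S(18): -7≡19 → T
M(12)−W(22): -10≡16 → Q
W(22)−S(18): 4 → E
H(7)−W(22): -15≡11 → L
B(1)−S(18): -17≡9 → J
P(15)−W(22): -7≡19 → T
L(11)−S(18): -7≡19 → T
H(7)−W(22): -15≡11 → L

JIGYTQELJTTL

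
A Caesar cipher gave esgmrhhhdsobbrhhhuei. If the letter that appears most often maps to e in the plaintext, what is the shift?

3

The most frequent ciphertext letter is h (appears 6 times).
h is position 7; e is position 4.
Shift = 3.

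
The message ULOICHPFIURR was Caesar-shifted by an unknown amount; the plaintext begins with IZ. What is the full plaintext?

IZCWQVDTWIFF

From the crib: U(20)−I(8)=12, so the shift is 12.
Subtract 12 from each ciphertext letter:
U(20): 20−12=8 → I
L(11): 11−12=-1≡25 → Z
O(14): 14−12=2 → C
I(8): 8−12=-4≡22 → W
C(2): 2−12=-10≡16 → Q
H(7): 7−12=-5≡21 → V
P(15): 15−12=3 → D
F(5): 5−12=-7≡19 → T
I(8): 8−12=-4≡22 → W
U(20): 20−12=8 → I
R(17): 17−12=5 → F
R(17): 17−12=5 → F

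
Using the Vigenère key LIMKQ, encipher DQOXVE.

OYAHLP

Repeat the key across the message: LIMKQL
D(3)+L(11): 14 → O
Q(16)+I(8): 24 → Y
O(14)+M(12): 26≡0 → A
X(23)+K(10): 33≡7 → H
V(21)+Q(16): 37≡11 → L
E(4)+L(11): 15 → P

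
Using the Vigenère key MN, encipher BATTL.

Repeat the key across the message: MNMNM
B(1)+M(12): 13 → N
A(0)+N(13): 13 → N
T(19)+M(12): 31≡5 → F
T(19)+N(13): 32≡6 → G
L(11)+M(12): 23 → X

NNFGX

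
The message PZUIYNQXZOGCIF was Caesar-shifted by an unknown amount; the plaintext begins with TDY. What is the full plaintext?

From the crib: P(15)−T(19)=-4≡22, so the shift is 22.
Subtract 22 from each ciphertext letter:
P(15): 15−22=-7≡19 → T
Z(25): 25−22=3 → D
U(20): 20−22=-2≡24 → Y
I(8): 8−22=-14≡12 → M
Y(24): 24−22=2 → C
N(13): 13−22=-9≡17 → R
Q(16): 16−22=-6≡20 → U
X(23): 23−22=1 → B
Z(25): 25−22=3 → D
O(14): 14−22=-8≡18 → S
G(6): 6−22=-16≡10 → K
C(2): 2−22=-20≡6 → G
I(8): 8−22=-14≡12 → M
F(5): 5−22=-17≡9 → J

TDYMCRUBDSKGMJ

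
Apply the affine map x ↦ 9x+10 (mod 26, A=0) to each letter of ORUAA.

GHIKK

O(14): 9·14+10=136≡6 → G
R(17): 9·17+10=163≡7 → H
U(20): 9·20+10=190≡8 → I
A(0): 9·0+10=10 → K
A(0): 9·0+10=10 → K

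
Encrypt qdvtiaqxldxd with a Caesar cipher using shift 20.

kxpncukrfxrx

q(16): 16+20=36≡10 → k
d(3): 3+20=23 → x
v(21): 21+20=41≡15 → p
t(19): 19+20=39≡13 → n
i(8): 8+20=28≡2 → c
a(0): 0+20=20 → u
q(16): 16+20=36≡10 → k
x(23): 23+20=43≡17 → r
l(11): 11+20=31≡5 → f
d(3): 3+20=23 → x
x(23): 23+20=43≡17 → r
d(3): 3+20=23 → x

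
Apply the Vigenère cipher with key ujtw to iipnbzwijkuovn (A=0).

crijvipedtnkpw

Repeat the key across the message: ujtwujtwujtwuj
i(8)+u(20): 28≡2 → c
i(8)+j(9): 17 → r
p(15)+t(19): 34≡8 → i
n(13)+w(22): 35≡9 → j
b(1)+u(20): 21 → v
z(25)+j(9): 34≡8 → i
w(22)+t(19): 41≡15 → p
i(8)+w(22): 30≡4 → e
j(9)+u(20): 29≡3 → d
k(10)+j(9): 19 → t
u(20)+t(19): 39≡13 → n
o(14)+w(22): 36≡10 → k
v(21)+u(20): 41≡15 → p
n(13)+j(9): 22 → w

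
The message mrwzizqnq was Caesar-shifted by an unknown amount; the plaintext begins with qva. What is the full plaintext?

qvadmduru

From the crib: m(12)−q(16)=-4≡22, so the shift is 22.
Subtract 22 from each ciphertext letter:
m(12): 12−22=-10≡16 → q
r(17): 17−22=-5≡21 → v
w(22): 22−22=0 → a
z(25): 25−22=3 → d
i(8): 8−22=-14≡12 → m
z(25): 25−22=3 → d
q(16): 16−22=-6≡20 → u
n(13): 13−22=-9≡17 → r
q(16): 16−22=-6≡20 → u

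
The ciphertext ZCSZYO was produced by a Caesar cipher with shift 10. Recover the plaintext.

Z(25): 25−10=15 → P
C(2): 2−10=-8≡18 → S
S(18): 18−10=8 → I
Z(25): 25−10=15 → P
Y(24): 24−10=14 → O
O(14): 14−10=4 → E

PSIPOE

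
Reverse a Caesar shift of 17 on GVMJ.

G(6): 6−17=-11≡15 → P
V(21): 21−17=4 → E
M(12): 12−17=-5≡21 → V
J(9): 9−17=-8≡18 → S

PEVS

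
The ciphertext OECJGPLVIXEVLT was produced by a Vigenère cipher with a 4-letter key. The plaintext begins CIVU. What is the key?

Subtract each crib letter from the matching ciphertext letter (mod 26):
O(14)−C(2)=12 → M
E(4)−I(8)=-4≡22 → W
C(2)−V(21)=-19≡7 → H
J(9)−U(20)=-11≡15 → P

MWHP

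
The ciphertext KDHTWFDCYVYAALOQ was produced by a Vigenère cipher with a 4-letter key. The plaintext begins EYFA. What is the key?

GFCT

Subtract each crib letter from the matching ciphertext letter (mod 26):
K(10)−E(4)=6 → G
D(3)−Y(24)=-21≡5 → F
H(7)−F(5)=2 → C
T(19)−A(0)=19 → T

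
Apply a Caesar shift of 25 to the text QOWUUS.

PNVTTR

Q(16): 16+25=41≡15 → P
O(14): 14+25=39≡13 → N
W(22): 22+25=47≡21 → V
U(20): 20+25=45≡19 → T
U(20): 20+25=45≡19 → T
S(18): 18+25=43≡17 → R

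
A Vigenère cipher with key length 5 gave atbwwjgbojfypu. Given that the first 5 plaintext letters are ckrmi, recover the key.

yjkko

Subtract each crib letter from the matching ciphertext letter (mod 26):
a(0)−c(2)=-2≡24 → y
t(19)−k(10)=9 → j
b(1)−r(17)=-16≡10 → k
w(22)−m(12)=10 → k
w(22)−i(8)=14 → o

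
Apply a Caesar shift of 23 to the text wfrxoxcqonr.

tcouluznlko

w(22): 22+23=45≡19 → t
f(5): 5+23=28≡2 → c
r(17): 17+23=40≡14 → o
x(23): 23+23=46≡20 → u
o(14): 14+23=37≡11 → l
x(23): 23+23=46≡20 → u
c(2): 2+23=25 → z
q(16): 16+23=39≡13 → n
o(14): 14+23=37≡11 → l
n(13): 13+23=36≡10 → k
r(17): 17+23=40≡14 → o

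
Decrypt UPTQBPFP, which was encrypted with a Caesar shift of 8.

MHLITHXH

U(20): 20−8=12 → M
P(15): 15−8=7 → H
T(19): 19−8=11 → L
Q(16): 16−8=8 → I
B(1): 1−8=-7≡19 → T
P(15): 15−8=7 → H
F(5): 5−8=-3≡23 → X
P(15): 15−8=7 → H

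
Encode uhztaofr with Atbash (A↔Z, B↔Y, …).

fsagzlui

u(20) → f(5)
h(7) → s(18)
z(25) → a(0)
t(19) → g(6)
a(0) → z(25)
o(14) → l(11)
f(5) → u(20)
r(17) → i(8)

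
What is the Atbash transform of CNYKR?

C(2) → X(23)
N(13) → M(12)
Y(24) → B(1)
K(10) → P(15)
R(17) → I(8)

XMBPI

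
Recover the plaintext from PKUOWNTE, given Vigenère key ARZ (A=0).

PTVOFOTN

Repeat the key across the ciphertext: ARZARZAR
P(15)−A(0): 15 → P
K(10)−R(17): -7≡19 → T
U(20)−Z(25): -5≡21 → V
O(14)−A(0): 14 → O
W(22)−R(17): 5 → F
N(13)−Z(25): -12≡14 → O
T(19)−A(0): 19 → T
E(4)−R(17): -13≡13 → N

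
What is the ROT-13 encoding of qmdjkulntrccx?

dzqwxhyageppk

q(16): 16+13=29≡3 → d
m(12): 12+13=25 → z
d(3): 3+13=16 → q
j(9): 9+13=22 → w
k(10): 10+13=23 → x
u(20): 20+13=33≡7 → h
l(11): 11+13=24 → y
n(13): 13+13=26≡0 → a
t(19): 19+13=32≡6 → g
r(17): 17+13=30≡4 → e
c(2): 2+13=15 → p
c(2): 2+13=15 → p
x(23): 23+13=36≡10 → k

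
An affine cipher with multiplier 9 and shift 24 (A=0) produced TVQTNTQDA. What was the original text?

LRCLTLCPG

The inverse of 9 mod 26 is 3, since 9·3=27≡1. Apply D(y)=3·(y−24) mod 26:
T(19): 3·(19−24)=-15≡11 → L
V(21): 3·(21−24)=-9≡17 → R
Q(16): 3·(16−24)=-24≡2 → C
T(19): 3·(19−24)=-15≡11 → L
N(13): 3·(13−24)=-33≡19 → T
T(19): 3·(19−24)=-15≡11 → L
Q(16): 3·(16−24)=-24≡2 → C
D(3): 3·(3−24)=-63≡15 → P
A(0): 3·(0−24)=-72≡6 → G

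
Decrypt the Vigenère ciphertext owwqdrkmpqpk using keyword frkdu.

jfmnjmtcmwkt

Repeat the key across the ciphertext: frkdufrkdufr
o(14)−f(5): 9 → j
w(22)−r(17): 5 → f
w(22)−k(10): 12 → m
q(16)−d(3): 13 → n
d(3)−u(20): -17≡9 → j
r(17)−f(5): 12 → m
k(10)−r(17): -7≡19 → t
m(12)−k(10): 2 → c
p(15)−d(3): 12 → m
q(16)−u(20): -4≡22 → w
p(15)−f(5): 10 → k
k(10)−r(17): -7≡19 → t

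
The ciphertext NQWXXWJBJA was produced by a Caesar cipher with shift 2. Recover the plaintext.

LOUVVUHZHY

N(13): 13−2=11 → L
Q(16): 16−2=14 → O
W(22): 22−2=20 → U
X(23): 23−2=21 → V
X(23): 23−2=21 → V
W(22): 22−2=20 → U
J(9): 9−2=7 → H
B(1): 1−2=-1≡25 → Z
J(9): 9−2=7 → H
A(0): 0−2=-2≡24 → Y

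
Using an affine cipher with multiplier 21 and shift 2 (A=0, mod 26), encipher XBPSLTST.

X(23): 21·23+2=485≡17 → R
B(1): 21·1+2=23 → X
P(15): 21·15+2=317≡5 → F
S(18): 21·18+2=380≡16 → Q
L(11): 21·11+2=233≡25 → Z
T(19): 21·19+2=401≡11 → L
S(18): 21·18+2=380≡16 → Q
T(19): 21·19+2=401≡11 → L

RXFQZLQL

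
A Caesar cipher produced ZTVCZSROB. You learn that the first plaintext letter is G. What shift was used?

19

From the crib: Z(25)−G(6)=19, so the shift is 19.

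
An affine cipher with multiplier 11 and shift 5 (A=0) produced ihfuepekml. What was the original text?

fmazhihrdk

The inverse of 11 mod 26 is 19, since 11·19=209≡1. Apply D(y)=19·(y−5) mod 26:
i(8): 19·(8−5)=57≡5 → f
h(7): 19·(7−5)=38≡12 → m
f(5): 19·(5−5)=0 → a
u(20): 19·(20−5)=285≡25 → z
e(4): 19·(4−5)=-19≡7 → h
p(15): 19·(15−5)=190≡8 → i
e(4): 19·(4−5)=-19≡7 → h
k(10): 19·(10−5)=95≡17 → r
m(12): 19·(12−5)=133≡3 → d
l(11): 19·(11−5)=114≡10 → k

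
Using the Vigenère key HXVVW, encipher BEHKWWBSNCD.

IBCFSDYNIYK

Repeat the key across the message: HXVVWHXVVWH
B(1)+H(7): 8 → I
E(4)+X(23): 27≡1 → B
H(7)+V(21): 28≡2 → C
K(10)+V(21): 31≡5 → F
W(22)+W(22): 44≡18 → S
W(22)+H(7): 29≡3 → D
B(1)+X(23): 24 → Y
S(18)+V(21): 39≡13 → N
N(13)+V(21): 34≡8 → I
C(2)+W(22): 24 → Y
D(3)+H(7): 10 → K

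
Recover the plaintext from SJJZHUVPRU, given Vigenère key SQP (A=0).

ATUHRFDZCC

Repeat the key across the ciphertext: SQPSQPSQPS
S(18)−S(18): 0 → A
J(9)−Q(16): -7≡19 → T
J(9)−P(15): -6≡20 → U
Z(25)−S(18): 7 → H
H(7)−Q(16): -9≡17 → R
U(20)−P(15): 5 → F
V(21)−S(18): 3 → D
P(15)−Q(16): -1≡25 → Z
R(17)−P(15): 2 → C
U(20)−S(18): 2 → C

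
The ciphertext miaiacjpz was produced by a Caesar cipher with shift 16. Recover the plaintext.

m(12): 12−16=-4≡22 → w
i(8): 8−16=-8≡18 → s
a(0): 0−16=-16≡10 → k
i(8): 8−16=-8≡18 → s
a(0): 0−16=-16≡10 → k
c(2): 2−16=-14≡12 → m
j(9): 9−16=-7≡19 → t
p(15): 15−16=-1≡25 → z
z(25): 25−16=9 → j

wskskmtzj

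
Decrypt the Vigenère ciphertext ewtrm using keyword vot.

Repeat the key across the ciphertext: votvo
e(4)−v(21): -17≡9 → j
w(22)−o(14): 8 → i
t(19)−t(19): 0 → a
r(17)−v(21): -4≡22 → w
m(12)−o(14): -2≡24 → y

jiawy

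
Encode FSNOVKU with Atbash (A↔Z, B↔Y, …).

UHMLEPF

F(5) → U(20)
S(18) → H(7)
N(13) → M(12)
O(14) → L(11)
V(21) → E(4)
K(10) → P(15)
U(20) → F(5)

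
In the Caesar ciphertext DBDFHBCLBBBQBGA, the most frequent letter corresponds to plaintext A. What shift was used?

The most frequent ciphertext letter is B (appears 6 times).
B is position 1; A is position 0.
Shift = 1.

1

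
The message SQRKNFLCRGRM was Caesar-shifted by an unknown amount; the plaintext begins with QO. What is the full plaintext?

From the crib: S(18)−Q(16)=2, so the shift is 2.
Subtract 2 from each ciphertext letter:
S(18): 18−2=16 → Q
Q(16): 16−2=14 → O
R(17): 17−2=15 → P
K(10): 10−2=8 → I
N(13): 13−2=11 → L
F(5): 5−2=3 → D
L(11): 11−2=9 → J
C(2): 2−2=0 → A
R(17): 17−2=15 → P
G(6): 6−2=4 → E
R(17): 17−2=15 → P
M(12): 12−2=10 → K

QOPILDJAPEPK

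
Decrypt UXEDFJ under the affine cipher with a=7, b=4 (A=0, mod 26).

GZALPX

The inverse of 7 mod 26 is 15, since 7·15=105≡1. Apply D(y)=15·(y−4) mod 26:
U(20): 15·(20−4)=240≡6 → G
X(23): 15·(23−4)=285≡25 → Z
E(4): 15·(4−4)=0 → A
D(3): 15·(3−4)=-15≡11 → L
F(5): 15·(5−4)=15 → P
J(9): 15·(9−4)=75≡23 → X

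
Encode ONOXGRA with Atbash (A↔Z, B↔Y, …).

O(14) → L(11)
N(13) → M(12)
O(14) → L(11)
X(23) → C(2)
G(6) → T(19)
R(17) → I(8)
A(0) → Z(25)

LMLCTIZ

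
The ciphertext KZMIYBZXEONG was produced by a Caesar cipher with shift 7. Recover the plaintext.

K(10): 10−7=3 → D
Z(25): 25−7=18 → S
M(12): 12−7=5 → F
I(8): 8−7=1 → B
Y(24): 24−7=17 → R
B(1): 1−7=-6≡20 → U
Z(25): 25−7=18 → S
X(23): 23−7=16 → Q
E(4): 4−7=-3≡23 → X
O(14): 14−7=7 → H
N(13): 13−7=6 → G
G(6): 6−7=-1≡25 → Z

DSFBRUSQXHGZ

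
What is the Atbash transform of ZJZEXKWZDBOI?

AQAVCPDAWYLR

Z(25) → A(0)
J(9) → Q(16)
Z(25) → A(0)
E(4) → V(21)
X(23) → C(2)
K(10) → P(15)
W(22) → D(3)
Z(25) → A(0)
D(3) → W(22)
B(1) → Y(24)
O(14) → L(11)
I(8) → R(17)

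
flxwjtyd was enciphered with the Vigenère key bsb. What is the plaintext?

Repeat the key across the ciphertext: bsbbsbbs
f(5)−b(1): 4 → e
l(11)−s(18): -7≡19 → t
x(23)−b(1): 22 → w
w(22)−b(1): 21 → v
j(9)−s(18): -9≡17 → r
t(19)−b(1): 18 → s
y(24)−b(1): 23 → x
d(3)−s(18): -15≡11 → l

etwvrsxl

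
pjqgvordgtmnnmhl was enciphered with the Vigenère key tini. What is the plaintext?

wbdycgevnlzfueud

Repeat the key across the ciphertext: tinitinitinitini
p(15)−t(19): -4≡22 → w
j(9)−i(8): 1 → b
q(16)−n(13): 3 → d
g(6)−i(8): -2≡24 → y
v(21)−t(19): 2 → c
o(14)−i(8): 6 → g
r(17)−n(13): 4 → e
d(3)−i(8): -5≡21 → v
g(6)−t(19): -13≡13 → n
t(19)−i(8): 11 → l
m(12)−n(13): -1≡25 → z
n(13)−i(8): 5 → f
n(13)−t(19): -6≡20 → u
m(12)−i(8): 4 → e
h(7)−n(13): -6≡20 → u
l(11)−i(8): 3 → d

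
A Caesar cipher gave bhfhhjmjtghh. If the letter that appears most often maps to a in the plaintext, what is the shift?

7

The most frequent ciphertext letter is h (appears 5 times).
h is position 7; a is position 0.
Shift = 7.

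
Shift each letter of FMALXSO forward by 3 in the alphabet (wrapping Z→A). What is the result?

IPDOAVR

F(5): 5+3=8 → I
M(12): 12+3=15 → P
A(0): 0+3=3 → D
L(11): 11+3=14 → O
X(23): 23+3=26≡0 → A
S(18): 18+3=21 → V
O(14): 14+3=17 → R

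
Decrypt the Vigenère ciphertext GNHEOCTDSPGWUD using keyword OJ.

SETVATFUEGSNGU

Repeat the key across the ciphertext: OJOJOJOJOJOJOJ
G(6)−O(14): -8≡18 → S
N(13)−J(9): 4 → E
H(7)−O(14): -7≡19 → T
E(4)−J(9): -5≡21 → V
O(14)−O(14): 0 → A
C(2)−J(9): -7≡19 → T
T(19)−O(14): 5 → F
D(3)−J(9): -6≡20 → U
S(18)−O(14): 4 → E
P(15)−J(9): 6 → G
G(6)−O(14): -8≡18 → S
W(22)−J(9): 13 → N
U(20)−O(14): 6 → G
D(3)−J(9): -6≡20 → U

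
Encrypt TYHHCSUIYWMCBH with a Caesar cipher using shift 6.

ZENNIYAOECSIHN

T(19): 19+6=25 → Z
Y(24): 24+6=30≡4 → E
H(7): 7+6=13 → N
H(7): 7+6=13 → N
C(2): 2+6=8 → I
S(18): 18+6=24 → Y
U(20): 20+6=26≡0 → A
I(8): 8+6=14 → O
Y(24): 24+6=30≡4 → E
W(22): 22+6=28≡2 → C
M(12): 12+6=18 → S
C(2): 2+6=8 → I
B(1): 1+6=7 → H
H(7): 7+6=13 → N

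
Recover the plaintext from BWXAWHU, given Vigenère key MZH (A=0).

Repeat the key across the ciphertext: MZHMZHM
B(1)−M(12): -11≡15 → P
W(22)−Z(25): -3≡23 → X
X(23)−H(7): 16 → Q
A(0)−M(12): -12≡14 → O
W(22)−Z(25): -3≡23 → X
H(7)−H(7): 0 → A
U(20)−M(12): 8 → I

PXQOXAI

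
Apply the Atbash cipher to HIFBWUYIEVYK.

H(7) → S(18)
I(8) → R(17)
F(5) → U(20)
B(1) → Y(24)
W(22) → D(3)
U(20) → F(5)
Y(24) → B(1)
I(8) → R(17)
E(4) → V(21)
V(21) → E(4)
Y(24) → B(1)
K(10) → P(15)

SRUYDFBRVEBP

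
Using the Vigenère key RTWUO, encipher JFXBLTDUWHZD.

AYTVZKWQQVQW

Repeat the key across the message: RTWUORTWUORT
J(9)+R(17): 26≡0 → A
F(5)+T(19): 24 → Y
X(23)+W(22): 45≡19 → T
B(1)+U(20): 21 → V
L(11)+O(14): 25 → Z
T(19)+R(17): 36≡10 → K
D(3)+T(19): 22 → W
U(20)+W(22): 42≡16 → Q
W(22)+U(20): 42≡16 → Q
H(7)+O(14): 21 → V
Z(25)+R(17): 42≡16 → Q
D(3)+T(19): 22 → W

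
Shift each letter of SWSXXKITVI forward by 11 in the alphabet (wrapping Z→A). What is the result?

S(18): 18+11=29≡3 → D
W(22): 22+11=33≡7 → H
S(18): 18+11=29≡3 → D
X(23): 23+11=34≡8 → I
X(23): 23+11=34≡8 → I
K(10): 10+11=21 → V
I(8): 8+11=19 → T
T(19): 19+11=30≡4 → E
V(21): 21+11=32≡6 → G
I(8): 8+11=19 → T

DHDIIVTEGT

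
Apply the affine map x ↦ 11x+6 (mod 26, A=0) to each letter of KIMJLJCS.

K(10): 11·10+6=116≡12 → M
I(8): 11·8+6=94≡16 → Q
M(12): 11·12+6=138≡8 → I
J(9): 11·9+6=105≡1 → B
L(11): 11·11+6=127≡23 → X
J(9): 11·9+6=105≡1 → B
C(2): 11·2+6=28≡2 → C
S(18): 11·18+6=204≡22 → W

MQIBXBCW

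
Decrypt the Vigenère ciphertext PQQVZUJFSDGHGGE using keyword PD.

Repeat the key across the ciphertext: PDPDPDPDPDPDPDP
P(15)−P(15): 0 → A
Q(16)−D(3): 13 → N
Q(16)−P(15): 1 → B
V(21)−D(3): 18 → S
Z(25)−P(15): 10 → K
U(20)−D(3): 17 → R
J(9)−P(15): -6≡20 → U
F(5)−D(3): 2 → C
S(18)−P(15): 3 → D
D(3)−D(3): 0 → A
G(6)−P(15): -9≡17 → R
H(7)−D(3): 4 → E
G(6)−P(15): -9≡17 → R
G(6)−D(3): 3 → D
E(4)−P(15): -11≡15 → P

ANBSKRUCDARERDP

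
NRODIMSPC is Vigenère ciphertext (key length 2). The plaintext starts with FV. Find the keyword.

Subtract each crib letter from the matching ciphertext letter (mod 26):
N(13)−F(5)=8 → I
R(17)−V(21)=-4≡22 → W

IW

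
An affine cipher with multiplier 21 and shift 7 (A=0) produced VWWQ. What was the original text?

SXXT

The inverse of 21 mod 26 is 5, since 21·5=105≡1. Apply D(y)=5·(y−7) mod 26:
V(21): 5·(21−7)=70≡18 → S
W(22): 5·(22−7)=75≡23 → X
W(22): 5·(22−7)=75≡23 → X
Q(16): 5·(16−7)=45≡19 → T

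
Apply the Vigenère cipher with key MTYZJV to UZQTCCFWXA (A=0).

GSOSLXRPVZ

Repeat the key across the message: MTYZJVMTYZ
U(20)+M(12): 32≡6 → G
Z(25)+T(19): 44≡18 → S
Q(16)+Y(24): 40≡14 → O
T(19)+Z(25): 44≡18 → S
C(2)+J(9): 11 → L
C(2)+V(21): 23 → X
F(5)+M(12): 17 → R
W(22)+T(19): 41≡15 → P
X(23)+Y(24): 47≡21 → V
A(0)+Z(25): 25 → Z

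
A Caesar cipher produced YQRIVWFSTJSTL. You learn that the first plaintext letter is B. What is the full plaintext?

From the crib: Y(24)−B(1)=23, so the shift is 23.
Subtract 23 from each ciphertext letter:
Y(24): 24−23=1 → B
Q(16): 16−23=-7≡19 → T
R(17): 17−23=-6≡20 → U
I(8): 8−23=-15≡11 → L
V(21): 21−23=-2≡24 → Y
W(22): 22−23=-1≡25 → Z
F(5): 5−23=-18≡8 → I
S(18): 18−23=-5≡21 → V
T(19): 19−23=-4≡22 → W
J(9): 9−23=-14≡12 → M
S(18): 18−23=-5≡21 → V
T(19): 19−23=-4≡22 → W
L(11): 11−23=-12≡14 → O

BTULYZIVWMVWO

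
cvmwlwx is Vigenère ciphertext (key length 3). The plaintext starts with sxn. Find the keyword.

kyz

Subtract each crib letter from the matching ciphertext letter (mod 26):
c(2)−s(18)=-16≡10 → k
v(21)−x(23)=-2≡24 → y
m(12)−n(13)=-1≡25 → z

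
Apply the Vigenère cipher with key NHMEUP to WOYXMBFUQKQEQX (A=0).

Repeat the key across the message: NHMEUPNHMEUPNH
W(22)+N(13): 35≡9 → J
O(14)+H(7): 21 → V
Y(24)+M(12): 36≡10 → K
X(23)+E(4): 27≡1 → B
M(12)+U(20): 32≡6 → G
B(1)+P(15): 16 → Q
F(5)+N(13): 18 → S
U(20)+H(7): 27≡1 → B
Q(16)+M(12): 28≡2 → C
K(10)+E(4): 14 → O
Q(16)+U(20): 36≡10 → K
E(4)+P(15): 19 → T
Q(16)+N(13): 29≡3 → D
X(23)+H(7): 30≡4 → E

JVKBGQSBCOKTDE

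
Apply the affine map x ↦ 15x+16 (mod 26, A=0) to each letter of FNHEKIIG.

NDRYKGGC

F(5): 15·5+16=91≡13 → N
N(13): 15·13+16=211≡3 → D
H(7): 15·7+16=121≡17 → R
E(4): 15·4+16=76≡24 → Y
K(10): 15·10+16=166≡10 → K
I(8): 15·8+16=136≡6 → G
I(8): 15·8+16=136≡6 → G
G(6): 15·6+16=106≡2 → C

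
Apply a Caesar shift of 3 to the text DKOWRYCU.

GNRZUBFX

D(3): 3+3=6 → G
K(10): 10+3=13 → N
O(14): 14+3=17 → R
W(22): 22+3=25 → Z
R(17): 17+3=20 → U
Y(24): 24+3=27≡1 → B
C(2): 2+3=5 → F
U(20): 20+3=23 → X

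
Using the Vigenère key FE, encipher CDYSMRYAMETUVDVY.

Repeat the key across the message: FEFEFEFEFEFEFEFE
C(2)+F(5): 7 → H
D(3)+E(4): 7 → H
Y(24)+F(5): 29≡3 → D
S(18)+E(4): 22 → W
M(12)+F(5): 17 → R
R(17)+E(4): 21 → V
Y(24)+F(5): 29≡3 → D
A(0)+E(4): 4 → E
M(12)+F(5): 17 → R
E(4)+E(4): 8 → I
T(19)+F(5): 24 → Y
U(20)+E(4): 24 → Y
V(21)+F(5): 26≡0 → A
D(3)+E(4): 7 → H
V(21)+F(5): 26≡0 → A
Y(24)+E(4): 28≡2 → C

HHDWRVDERIYYAHAC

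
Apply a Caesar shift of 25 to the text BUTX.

ATSW

B(1): 1+25=26≡0 → A
U(20): 20+25=45≡19 → T
T(19): 19+25=44≡18 → S
X(23): 23+25=48≡22 → W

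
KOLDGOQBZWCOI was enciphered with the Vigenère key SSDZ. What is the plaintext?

SWIEOWNCHEZPQ

Repeat the key across the ciphertext: SSDZSSDZSSDZS
K(10)−S(18): -8≡18 → S
O(14)−S(18): -4≡22 → W
L(11)−D(3): 8 → I
D(3)−Z(25): -22≡4 → E
G(6)−S(18): -12≡14 → O
O(14)−S(18): -4≡22 → W
Q(16)−D(3): 13 → N
B(1)−Z(25): -24≡2 → C
Z(25)−S(18): 7 → H
W(22)−S(18): 4 → E
C(2)−D(3): -1≡25 → Z
O(14)−Z(25): -11≡15 → P
I(8)−S(18): -10≡16 → Q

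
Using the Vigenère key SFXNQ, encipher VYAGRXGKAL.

Repeat the key across the message: SFXNQSFXNQ
V(21)+S(18): 39≡13 → N
Y(24)+F(5): 29≡3 → D
A(0)+X(23): 23 → X
G(6)+N(13): 19 → T
R(17)+Q(16): 33≡7 → H
X(23)+S(18): 41≡15 → P
G(6)+F(5): 11 → L
K(10)+X(23): 33≡7 → H
A(0)+N(13): 13 → N
L(11)+Q(16): 27≡1 → B

NDXTHPLHNB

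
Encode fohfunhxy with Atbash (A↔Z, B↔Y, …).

ulsufmscb

f(5) → u(20)
o(14) → l(11)
h(7) → s(18)
f(5) → u(20)
u(20) → f(5)
n(13) → m(12)
h(7) → s(18)
x(23) → c(2)
y(24) → b(1)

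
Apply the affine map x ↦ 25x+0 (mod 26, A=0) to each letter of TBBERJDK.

HZZWJRXQ

T(19): 25·19+0=475≡7 → H
B(1): 25·1+0=25 → Z
B(1): 25·1+0=25 → Z
E(4): 25·4+0=100≡22 → W
R(17): 25·17+0=425≡9 → J
J(9): 25·9+0=225≡17 → R
D(3): 25·3+0=75≡23 → X
K(10): 25·10+0=250≡16 → Q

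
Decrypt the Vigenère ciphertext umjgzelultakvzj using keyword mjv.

idouqjzlqhrpjqo

Repeat the key across the ciphertext: mjvmjvmjvmjvmjv
u(20)−m(12): 8 → i
m(12)−j(9): 3 → d
j(9)−v(21): -12≡14 → o
g(6)−m(12): -6≡20 → u
z(25)−j(9): 16 → q
e(4)−v(21): -17≡9 → j
l(11)−m(12): -1≡25 → z
u(20)−j(9): 11 → l
l(11)−v(21): -10≡16 → q
t(19)−m(12): 7 → h
a(0)−j(9): -9≡17 → r
k(10)−v(21): -11≡15 → p
v(21)−m(12): 9 → j
z(25)−j(9): 16 → q
j(9)−v(21): -12≡14 → o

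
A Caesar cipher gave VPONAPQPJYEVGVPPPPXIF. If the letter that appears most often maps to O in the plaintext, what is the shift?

The most frequent ciphertext letter is P (appears 7 times).
P is position 15; O is position 14.
Shift = 1.

1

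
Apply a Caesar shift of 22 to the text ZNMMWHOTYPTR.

VJIISDKPULPN

Z(25): 25+22=47≡21 → V
N(13): 13+22=35≡9 → J
M(12): 12+22=34≡8 → I
M(12): 12+22=34≡8 → I
W(22): 22+22=44≡18 → S
H(7): 7+22=29≡3 → D
O(14): 14+22=36≡10 → K
T(19): 19+22=41≡15 → P
Y(24): 24+22=46≡20 → U
P(15): 15+22=37≡11 → L
T(19): 19+22=41≡15 → P
R(17): 17+22=39≡13 → N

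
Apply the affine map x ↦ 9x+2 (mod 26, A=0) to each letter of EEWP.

E(4): 9·4+2=38≡12 → M
E(4): 9·4+2=38≡12 → M
W(22): 9·22+2=200≡18 → S
P(15): 9·15+2=137≡7 → H

MMSH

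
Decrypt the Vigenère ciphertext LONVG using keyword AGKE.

LIDRG

Repeat the key across the ciphertext: AGKEA
L(11)−A(0): 11 → L
O(14)−G(6): 8 → I
N(13)−K(10): 3 → D
V(21)−E(4): 17 → R
G(6)−A(0): 6 → G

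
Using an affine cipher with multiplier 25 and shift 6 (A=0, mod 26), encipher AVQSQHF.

A(0): 25·0+6=6 → G
V(21): 25·21+6=531≡11 → L
Q(16): 25·16+6=406≡16 → Q
S(18): 25·18+6=456≡14 → O
Q(16): 25·16+6=406≡16 → Q
H(7): 25·7+6=181≡25 → Z
F(5): 25·5+6=131≡1 → B

GLQOQZB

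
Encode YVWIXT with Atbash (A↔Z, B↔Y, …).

Y(24) → B(1)
V(21) → E(4)
W(22) → D(3)
I(8) → R(17)
X(23) → C(2)
T(19) → G(6)

BEDRCG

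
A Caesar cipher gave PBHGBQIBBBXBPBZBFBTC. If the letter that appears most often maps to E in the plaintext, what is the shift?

23

The most frequent ciphertext letter is B (appears 9 times).
B is position 1; E is position 4.
Shift = -3≡23.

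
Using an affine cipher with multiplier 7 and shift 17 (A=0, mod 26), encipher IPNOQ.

I(8): 7·8+17=73≡21 → V
P(15): 7·15+17=122≡18 → S
N(13): 7·13+17=108≡4 → E
O(14): 7·14+17=115≡11 → L
Q(16): 7·16+17=129≡25 → Z

VSELZ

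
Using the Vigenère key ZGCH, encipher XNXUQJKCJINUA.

WTZBPPMJIOPBZ

Repeat the key across the message: ZGCHZGCHZGCHZ
X(23)+Z(25): 48≡22 → W
N(13)+G(6): 19 → T
X(23)+C(2): 25 → Z
U(20)+H(7): 27≡1 → B
Q(16)+Z(25): 41≡15 → P
J(9)+G(6): 15 → P
K(10)+C(2): 12 → M
C(2)+H(7): 9 → J
J(9)+Z(25): 34≡8 → I
I(8)+G(6): 14 → O
N(13)+C(2): 15 → P
U(20)+H(7): 27≡1 → B
A(0)+Z(25): 25 → Z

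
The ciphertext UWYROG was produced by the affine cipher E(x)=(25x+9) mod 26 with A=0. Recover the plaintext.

The inverse of 25 mod 26 is 25, since 25·25=625≡1. Apply D(y)=25·(y−9) mod 26:
U(20): 25·(20−9)=275≡15 → P
W(22): 25·(22−9)=325≡13 → N
Y(24): 25·(24−9)=375≡11 → L
R(17): 25·(17−9)=200≡18 → S
O(14): 25·(14−9)=125≡21 → V
G(6): 25·(6−9)=-75≡3 → D

PNLSVD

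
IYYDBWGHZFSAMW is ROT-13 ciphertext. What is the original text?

VLLQOJTUMSFNZJ

I(8): 8−13=-5≡21 → V
Y(24): 24−13=11 → L
Y(24): 24−13=11 → L
D(3): 3−13=-10≡16 → Q
B(1): 1−13=-12≡14 → O
W(22): 22−13=9 → J
G(6): 6−13=-7≡19 → T
H(7): 7−13=-6≡20 → U
Z(25): 25−13=12 → M
F(5): 5−13=-8≡18 → S
S(18): 18−13=5 → F
A(0): 0−13=-13≡13 → N
M(12): 12−13=-1≡25 → Z
W(22): 22−13=9 → J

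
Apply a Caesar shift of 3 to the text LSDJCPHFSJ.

L(11): 11+3=14 → O
S(18): 18+3=21 → V
D(3): 3+3=6 → G
J(9): 9+3=12 → M
C(2): 2+3=5 → F
P(15): 15+3=18 → S
H(7): 7+3=10 → K
F(5): 5+3=8 → I
S(18): 18+3=21 → V
J(9): 9+3=12 → M

OVGMFSKIVM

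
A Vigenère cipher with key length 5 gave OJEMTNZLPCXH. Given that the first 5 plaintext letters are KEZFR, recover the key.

Subtract each crib letter from the matching ciphertext letter (mod 26):
O(14)−K(10)=4 → E
J(9)−E(4)=5 → F
E(4)−Z(25)=-21≡5 → F
M(12)−F(5)=7 → H
T(19)−R(17)=2 → C

EFFHC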